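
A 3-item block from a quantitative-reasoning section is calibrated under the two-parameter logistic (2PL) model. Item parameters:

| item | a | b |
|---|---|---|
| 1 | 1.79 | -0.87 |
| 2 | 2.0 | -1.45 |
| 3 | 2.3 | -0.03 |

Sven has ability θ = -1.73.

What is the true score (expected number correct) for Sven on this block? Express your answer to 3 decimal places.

0.560

P(θ) = 1 / (1 + exp(−a(θ − b)))
P_1 = 1/(1+e^{1.5394}) = 0.1766
P_2 = 1/(1+e^{0.5600}) = 0.3635
P_3 = 1/(1+e^{3.9100}) = 0.0196
E[score] = 0.1766 + 0.3635 + 0.0196 = 0.5598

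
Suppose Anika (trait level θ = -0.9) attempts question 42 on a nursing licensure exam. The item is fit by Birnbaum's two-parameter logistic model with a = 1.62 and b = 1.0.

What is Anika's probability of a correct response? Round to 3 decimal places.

0.044

P(θ) = 1 / (1 + exp(−a(θ − b)))
Exponent: 1.62 × (-0.9 − 1.0) = -3.0780
1/(1 + e^{3.0780}) = 0.0440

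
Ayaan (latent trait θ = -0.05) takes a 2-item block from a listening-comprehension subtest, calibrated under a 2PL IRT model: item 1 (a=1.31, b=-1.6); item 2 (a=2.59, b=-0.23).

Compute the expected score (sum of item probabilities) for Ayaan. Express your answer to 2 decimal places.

1.50

P(θ) = 1 / (1 + exp(−a(θ − b)))
P_1 = 1/(1+e^{-2.0305}) = 0.8840
P_2 = 1/(1+e^{-0.4662}) = 0.6145
E[score] = 0.8840 + 0.6145 = 1.4984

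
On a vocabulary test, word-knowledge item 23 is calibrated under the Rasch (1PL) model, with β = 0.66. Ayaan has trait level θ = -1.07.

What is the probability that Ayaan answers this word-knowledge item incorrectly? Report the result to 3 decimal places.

P(θ) = 1 / (1 + exp(−(θ − β)))
Exponent: (-1.07 − 0.66) = -1.7300
1/(1 + e^{1.7300}) = 0.1506
P = 0.1506
P(incorrect) = 1 − 0.1506 = 0.8494

0.849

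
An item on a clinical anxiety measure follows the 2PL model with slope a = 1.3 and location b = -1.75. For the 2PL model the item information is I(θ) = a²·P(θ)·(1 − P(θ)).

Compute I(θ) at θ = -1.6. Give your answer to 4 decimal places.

P = 1/(1+e^{-0.1950}) = 0.5486
P(1−P) = 0.5486 × 0.4514 = 0.2476
I = a² × P(1−P) = 1.3² × 0.2476 = 0.41851

0.4185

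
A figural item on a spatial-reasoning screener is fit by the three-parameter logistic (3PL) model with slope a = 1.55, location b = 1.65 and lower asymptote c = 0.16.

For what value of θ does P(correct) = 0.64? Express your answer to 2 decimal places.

P(θ) = c + (1 − c) · 1 / (1 + exp(−a(θ − b)))
Remove guessing floor: (0.64 − 0.16)/(1 − 0.16) = 0.5714
logit = ln(0.5714/0.4286) = 0.2877
θ = b + logit/(a) = 1.65 + 0.2877/1.5500 = 1.8356

1.84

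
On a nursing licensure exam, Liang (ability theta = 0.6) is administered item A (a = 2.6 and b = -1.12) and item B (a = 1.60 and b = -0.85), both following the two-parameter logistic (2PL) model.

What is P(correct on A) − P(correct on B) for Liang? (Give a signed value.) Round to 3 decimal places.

0.078

P(theta) = 1 / (1 + exp(−a(theta − b)))
P_A = 0.9887
P_B = 0.9105
P_A − P_B = 0.0782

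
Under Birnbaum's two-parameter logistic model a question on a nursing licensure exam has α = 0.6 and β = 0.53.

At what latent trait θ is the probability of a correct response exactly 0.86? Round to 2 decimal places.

P(θ) = 1 / (1 + exp(−α(θ − β)))
logit = ln(0.8600/0.1400) = 1.8153
θ = β + logit/(α) = 0.53 + 1.8153/0.6000 = 3.5555

3.56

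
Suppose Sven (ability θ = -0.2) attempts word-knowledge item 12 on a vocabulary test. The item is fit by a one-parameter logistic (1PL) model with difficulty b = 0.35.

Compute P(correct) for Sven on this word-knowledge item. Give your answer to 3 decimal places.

P(θ) = 1 / (1 + exp(−(θ − b)))
Exponent: (-0.2 − 0.35) = -0.5500
1/(1 + e^{0.5500}) = 0.3659
P = 0.3659

0.366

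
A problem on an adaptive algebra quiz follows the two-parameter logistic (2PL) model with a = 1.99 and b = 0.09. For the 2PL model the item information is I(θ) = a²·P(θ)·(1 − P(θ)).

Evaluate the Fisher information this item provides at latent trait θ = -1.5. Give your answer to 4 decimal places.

0.1540

P = 1/(1+e^{3.1641}) = 0.0405
P(1−P) = 0.0405 × 0.9595 = 0.0389
I = a² × P(1−P) = 1.99² × 0.0389 = 0.15403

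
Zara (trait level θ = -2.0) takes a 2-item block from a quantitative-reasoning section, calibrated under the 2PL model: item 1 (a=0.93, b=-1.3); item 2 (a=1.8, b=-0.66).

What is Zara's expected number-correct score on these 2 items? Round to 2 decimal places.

P(θ) = 1 / (1 + exp(−a(θ − b)))
P_1 = 1/(1+e^{0.6510}) = 0.3428
P_2 = 1/(1+e^{2.4120}) = 0.0823
E[score] = 0.3428 + 0.0823 = 0.4250

0.43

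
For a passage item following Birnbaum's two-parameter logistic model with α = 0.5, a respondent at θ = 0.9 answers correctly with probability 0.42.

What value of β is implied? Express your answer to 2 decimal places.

1.55

P(θ) = 1 / (1 + exp(−α(θ − β)))
logit(0.42) = ln(0.42/0.58) = -0.3228
β = θ − logit/(α) = 0.9 − (-0.3228)/0.5000 = 1.5455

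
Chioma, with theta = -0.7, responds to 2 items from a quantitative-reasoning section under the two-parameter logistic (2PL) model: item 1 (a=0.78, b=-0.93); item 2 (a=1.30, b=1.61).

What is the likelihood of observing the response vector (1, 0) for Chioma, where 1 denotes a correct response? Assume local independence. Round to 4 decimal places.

0.5190

P(theta) = 1 / (1 + exp(−a(theta − b)))
P_1 = 1/(1+e^{-0.1794}) = 0.5447
P_2 = 1/(1+e^{3.0030}) = 0.0473
L = P_1 × (1−P_2) = 0.5447 × 0.9527 = 0.51897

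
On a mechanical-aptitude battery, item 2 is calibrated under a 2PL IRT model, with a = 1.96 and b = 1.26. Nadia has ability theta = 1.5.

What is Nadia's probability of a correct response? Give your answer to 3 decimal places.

0.615

P(theta) = 1 / (1 + exp(−a(theta − b)))
Exponent: 1.96 × (1.5 − 1.26) = 0.4704
1/(1 + e^{-0.4704}) = 0.6155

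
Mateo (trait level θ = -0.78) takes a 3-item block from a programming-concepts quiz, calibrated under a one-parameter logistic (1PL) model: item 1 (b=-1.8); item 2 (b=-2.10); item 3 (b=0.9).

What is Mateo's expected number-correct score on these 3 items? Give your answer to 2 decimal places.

P(θ) = 1 / (1 + exp(−(θ − b)))
P_1 = 1/(1+e^{-1.0200}) = 0.7350
P_2 = 1/(1+e^{-1.3200}) = 0.7892
P_3 = 1/(1+e^{1.6800}) = 0.1571
E[score] = 0.7350 + 0.7892 + 0.1571 = 1.6812

1.68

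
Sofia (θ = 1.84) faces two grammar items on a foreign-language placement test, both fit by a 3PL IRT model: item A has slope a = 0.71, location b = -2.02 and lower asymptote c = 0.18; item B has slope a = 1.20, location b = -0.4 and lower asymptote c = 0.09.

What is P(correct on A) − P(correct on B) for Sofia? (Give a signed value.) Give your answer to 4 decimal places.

P(θ) = c + (1 − c) · 1 / (1 + exp(−a(θ − b)))
P_A = 0.9503
P_B = 0.9420
P_A − P_B = 0.0082

0.0082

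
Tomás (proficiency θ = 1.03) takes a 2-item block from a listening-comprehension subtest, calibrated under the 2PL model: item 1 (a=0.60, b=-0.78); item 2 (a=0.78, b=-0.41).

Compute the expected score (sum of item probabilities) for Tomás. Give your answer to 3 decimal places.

1.502

P(θ) = 1 / (1 + exp(−a(θ − b)))
P_1 = 1/(1+e^{-1.0860}) = 0.7476
P_2 = 1/(1+e^{-1.1232}) = 0.7546
E[score] = 0.7476 + 0.7546 = 1.5022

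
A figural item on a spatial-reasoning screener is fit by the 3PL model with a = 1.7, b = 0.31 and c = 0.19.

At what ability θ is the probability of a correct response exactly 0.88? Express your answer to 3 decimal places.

1.339

P(θ) = c + (1 − c) · 1 / (1 + exp(−a(θ − b)))
Remove guessing floor: (0.88 − 0.19)/(1 − 0.19) = 0.8519
logit = ln(0.8519/0.1481) = 1.7492
θ = b + logit/(a) = 0.31 + 1.7492/1.7000 = 1.3389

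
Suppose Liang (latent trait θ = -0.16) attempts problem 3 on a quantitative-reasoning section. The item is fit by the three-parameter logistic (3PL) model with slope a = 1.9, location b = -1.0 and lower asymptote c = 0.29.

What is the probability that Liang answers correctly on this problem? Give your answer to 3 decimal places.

P(θ) = c + (1 − c) · 1 / (1 + exp(−a(θ − b)))
Exponent: 1.9 × (-0.16 − (-1.0)) = 1.5960
1/(1 + e^{-1.5960}) = 0.8315
P = 0.29 + 0.71 × 0.8315 = 0.8803

0.880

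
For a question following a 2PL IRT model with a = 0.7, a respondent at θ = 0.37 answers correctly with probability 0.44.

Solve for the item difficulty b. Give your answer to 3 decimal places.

0.715

P(θ) = 1 / (1 + exp(−a(θ − b)))
logit(0.44) = ln(0.44/0.56) = -0.2412
b = θ − logit/(a) = 0.37 − (-0.2412)/0.7000 = 0.7145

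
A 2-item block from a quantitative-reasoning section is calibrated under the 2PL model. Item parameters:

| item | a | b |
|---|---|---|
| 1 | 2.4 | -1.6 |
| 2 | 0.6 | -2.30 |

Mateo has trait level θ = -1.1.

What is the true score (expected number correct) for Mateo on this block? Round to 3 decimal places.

P(θ) = 1 / (1 + exp(−a(θ − b)))
P_1 = 1/(1+e^{-1.2000}) = 0.7685
P_2 = 1/(1+e^{-0.7200}) = 0.6726
E[score] = 0.7685 + 0.6726 = 1.4411

1.441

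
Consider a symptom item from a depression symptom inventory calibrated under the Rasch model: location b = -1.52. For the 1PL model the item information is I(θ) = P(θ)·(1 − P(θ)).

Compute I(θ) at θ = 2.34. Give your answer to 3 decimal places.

P = 1/(1+e^{-3.8600}) = 0.9794
P(1−P) = 0.9794 × 0.0206 = 0.0202
I = P(1−P) = 0.02021

0.020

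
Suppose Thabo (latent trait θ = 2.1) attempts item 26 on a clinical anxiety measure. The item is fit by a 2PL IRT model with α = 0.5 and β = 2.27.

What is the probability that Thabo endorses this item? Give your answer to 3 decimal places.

P(θ) = 1 / (1 + exp(−α(θ − β)))
Exponent: 0.5 × (2.1 − 2.27) = -0.0850
1/(1 + e^{0.0850}) = 0.4788

0.479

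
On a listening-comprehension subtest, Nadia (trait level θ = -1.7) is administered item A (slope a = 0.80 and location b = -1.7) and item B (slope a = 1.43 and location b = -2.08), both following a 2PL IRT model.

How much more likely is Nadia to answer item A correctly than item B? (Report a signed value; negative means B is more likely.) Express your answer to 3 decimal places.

-0.133

P(θ) = 1 / (1 + exp(−a(θ − b)))
P_A = 0.5000
P_B = 0.6326
P_A − P_B = -0.1326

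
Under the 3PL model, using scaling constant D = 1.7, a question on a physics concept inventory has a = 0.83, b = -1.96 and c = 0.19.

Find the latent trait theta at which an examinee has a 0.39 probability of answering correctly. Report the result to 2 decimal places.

P(theta) = c + (1 − c) · 1 / (1 + exp(−D·a(theta − b)))
Remove guessing floor: (0.39 − 0.19)/(1 − 0.19) = 0.2469
logit = ln(0.2469/0.7531) = -1.1151
theta = b + logit/(1.7·a) = -1.96 + (-1.1151)/1.4110 = -2.7503

-2.75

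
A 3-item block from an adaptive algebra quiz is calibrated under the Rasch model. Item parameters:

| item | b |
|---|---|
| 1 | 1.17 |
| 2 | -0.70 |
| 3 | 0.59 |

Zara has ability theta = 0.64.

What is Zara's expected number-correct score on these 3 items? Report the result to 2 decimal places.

1.68

P(theta) = 1 / (1 + exp(−(theta − b)))
P_1 = 1/(1+e^{0.5300}) = 0.3705
P_2 = 1/(1+e^{-1.3400}) = 0.7925
P_3 = 1/(1+e^{-0.0500}) = 0.5125
E[score] = 0.3705 + 0.7925 + 0.5125 = 1.6755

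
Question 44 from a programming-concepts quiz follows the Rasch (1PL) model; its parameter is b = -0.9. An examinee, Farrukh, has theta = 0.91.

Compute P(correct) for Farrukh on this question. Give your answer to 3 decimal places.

0.859

P(theta) = 1 / (1 + exp(−(theta − b)))
Exponent: (0.91 − (-0.9)) = 1.8100
1/(1 + e^{-1.8100}) = 0.8594
P = 0.8594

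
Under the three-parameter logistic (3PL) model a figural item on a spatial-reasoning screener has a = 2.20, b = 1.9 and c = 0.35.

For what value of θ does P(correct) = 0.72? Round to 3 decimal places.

P(θ) = c + (1 − c) · 1 / (1 + exp(−a(θ − b)))
Remove guessing floor: (0.72 − 0.35)/(1 − 0.35) = 0.5692
logit = ln(0.5692/0.4308) = 0.2787
θ = b + logit/(a) = 1.9 + 0.2787/2.2000 = 2.0267

2.027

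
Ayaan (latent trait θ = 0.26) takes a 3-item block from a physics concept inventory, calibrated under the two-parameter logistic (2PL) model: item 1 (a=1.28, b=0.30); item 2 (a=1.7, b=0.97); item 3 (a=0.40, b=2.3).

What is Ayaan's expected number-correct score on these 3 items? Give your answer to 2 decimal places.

1.02

P(θ) = 1 / (1 + exp(−a(θ − b)))
P_1 = 1/(1+e^{0.0512}) = 0.4872
P_2 = 1/(1+e^{1.2070}) = 0.2302
P_3 = 1/(1+e^{0.8160}) = 0.3066
E[score] = 0.4872 + 0.2302 + 0.3066 = 1.0240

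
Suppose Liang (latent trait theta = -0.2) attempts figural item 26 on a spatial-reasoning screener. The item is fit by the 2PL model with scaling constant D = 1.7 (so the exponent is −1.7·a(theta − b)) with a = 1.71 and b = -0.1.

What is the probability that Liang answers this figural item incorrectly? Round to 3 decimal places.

0.572

P(theta) = 1 / (1 + exp(−D·a(theta − b)))
Exponent: 1.7 × 1.71 × (-0.2 − (-0.1)) = -0.2907
1/(1 + e^{0.2907}) = 0.4278
P = 0.4278
P(incorrect) = 1 − 0.4278 = 0.5722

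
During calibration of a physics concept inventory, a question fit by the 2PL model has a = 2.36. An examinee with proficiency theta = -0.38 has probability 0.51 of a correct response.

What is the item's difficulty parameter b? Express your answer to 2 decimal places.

P(theta) = 1 / (1 + exp(−a(theta − b)))
logit(0.51) = ln(0.51/0.49) = 0.0400
b = theta − logit/(a) = -0.38 − 0.0400/2.3600 = -0.3970

-0.40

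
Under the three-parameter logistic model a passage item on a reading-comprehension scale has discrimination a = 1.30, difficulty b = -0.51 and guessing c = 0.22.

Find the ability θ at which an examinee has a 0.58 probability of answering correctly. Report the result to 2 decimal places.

P(θ) = c + (1 − c) · 1 / (1 + exp(−a(θ − b)))
Remove guessing floor: (0.58 − 0.22)/(1 − 0.22) = 0.4615
logit = ln(0.4615/0.5385) = -0.1542
θ = b + logit/(a) = -0.51 + (-0.1542)/1.3000 = -0.6286

-0.63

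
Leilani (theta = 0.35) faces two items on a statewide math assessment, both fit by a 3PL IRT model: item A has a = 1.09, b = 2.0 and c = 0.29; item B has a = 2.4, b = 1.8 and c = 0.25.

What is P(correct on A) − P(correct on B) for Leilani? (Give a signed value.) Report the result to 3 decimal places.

0.118

P(theta) = c + (1 − c) · 1 / (1 + exp(−a(theta − b)))
P_A = 0.3908
P_B = 0.2724
P_A − P_B = 0.1184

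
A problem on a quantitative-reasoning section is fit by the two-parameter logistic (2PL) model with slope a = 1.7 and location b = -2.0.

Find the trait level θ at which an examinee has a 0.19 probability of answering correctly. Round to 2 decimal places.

P(θ) = 1 / (1 + exp(−a(θ − b)))
logit = ln(0.1900/0.8100) = -1.4500
θ = b + logit/(a) = -2.0 + (-1.4500)/1.7000 = -2.8529

-2.85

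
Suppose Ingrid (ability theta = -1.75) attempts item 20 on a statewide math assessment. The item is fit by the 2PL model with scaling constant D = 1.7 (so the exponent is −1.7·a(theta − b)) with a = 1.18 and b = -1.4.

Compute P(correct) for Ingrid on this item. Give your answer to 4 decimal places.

0.3313

P(theta) = 1 / (1 + exp(−D·a(theta − b)))
Exponent: 1.7 × 1.18 × (-1.75 − (-1.4)) = -0.7021
1/(1 + e^{0.7021}) = 0.3313
P = 0.3313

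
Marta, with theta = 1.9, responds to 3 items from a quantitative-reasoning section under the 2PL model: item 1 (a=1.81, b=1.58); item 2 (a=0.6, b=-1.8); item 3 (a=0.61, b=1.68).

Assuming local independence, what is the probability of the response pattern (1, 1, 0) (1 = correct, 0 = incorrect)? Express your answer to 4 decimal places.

0.2697

P(theta) = 1 / (1 + exp(−a(theta − b)))
P_1 = 1/(1+e^{-0.5792}) = 0.6409
P_2 = 1/(1+e^{-2.2200}) = 0.9020
P_3 = 1/(1+e^{-0.1342}) = 0.5335
L = P_1 × P_2 × (1−P_3) = 0.6409 × 0.9020 × 0.4665 = 0.26968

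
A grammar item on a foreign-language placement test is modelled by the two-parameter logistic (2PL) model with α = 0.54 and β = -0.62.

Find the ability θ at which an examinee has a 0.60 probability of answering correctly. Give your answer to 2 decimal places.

P(θ) = 1 / (1 + exp(−α(θ − β)))
logit = ln(0.6000/0.4000) = 0.4055
θ = β + logit/(α) = -0.62 + 0.4055/0.5400 = 0.1309

0.13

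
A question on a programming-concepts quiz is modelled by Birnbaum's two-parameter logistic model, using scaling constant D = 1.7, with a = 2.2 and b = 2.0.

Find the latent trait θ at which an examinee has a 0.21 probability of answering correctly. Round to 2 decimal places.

P(θ) = 1 / (1 + exp(−D·a(θ − b)))
logit = ln(0.2100/0.7900) = -1.3249
θ = b + logit/(1.7·a) = 2.0 + (-1.3249)/3.7400 = 1.6457

1.65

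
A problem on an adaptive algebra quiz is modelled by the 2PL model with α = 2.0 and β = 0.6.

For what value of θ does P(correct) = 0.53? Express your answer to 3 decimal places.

0.660

P(θ) = 1 / (1 + exp(−α(θ − β)))
logit = ln(0.5300/0.4700) = 0.1201
θ = β + logit/(α) = 0.6 + 0.1201/2.0000 = 0.6601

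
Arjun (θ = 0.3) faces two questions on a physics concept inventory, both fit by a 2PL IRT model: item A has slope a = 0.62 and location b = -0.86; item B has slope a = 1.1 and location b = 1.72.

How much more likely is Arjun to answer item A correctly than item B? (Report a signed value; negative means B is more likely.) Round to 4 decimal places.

P(θ) = 1 / (1 + exp(−a(θ − b)))
P_A = 0.6724
P_B = 0.1734
P_A − P_B = 0.4991

0.4991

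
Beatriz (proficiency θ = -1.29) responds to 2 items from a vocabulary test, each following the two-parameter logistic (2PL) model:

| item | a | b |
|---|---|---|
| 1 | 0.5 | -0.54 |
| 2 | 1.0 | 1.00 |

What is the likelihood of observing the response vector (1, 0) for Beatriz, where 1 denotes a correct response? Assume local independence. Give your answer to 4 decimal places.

P(θ) = 1 / (1 + exp(−a(θ − b)))
P_1 = 1/(1+e^{0.3750}) = 0.4073
P_2 = 1/(1+e^{2.2900}) = 0.0920
L = P_1 × (1−P_2) = 0.4073 × 0.9080 = 0.36988

0.3699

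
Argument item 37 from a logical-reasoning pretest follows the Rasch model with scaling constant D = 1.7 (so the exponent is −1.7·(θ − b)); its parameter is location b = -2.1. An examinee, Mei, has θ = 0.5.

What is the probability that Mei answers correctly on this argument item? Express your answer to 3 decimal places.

P(θ) = 1 / (1 + exp(−D·(θ − b)))
Exponent: 1.7 × (0.5 − (-2.1)) = 4.4200
1/(1 + e^{-4.4200}) = 0.9881
P = 0.9881

0.988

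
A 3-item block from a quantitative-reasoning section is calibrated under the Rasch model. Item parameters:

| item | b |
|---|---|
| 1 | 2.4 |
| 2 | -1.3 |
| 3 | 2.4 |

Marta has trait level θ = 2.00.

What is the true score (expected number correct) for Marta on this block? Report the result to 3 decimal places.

1.767

P(θ) = 1 / (1 + exp(−(θ − b)))
P_1 = 1/(1+e^{0.4000}) = 0.4013
P_2 = 1/(1+e^{-3.3000}) = 0.9644
P_3 = 1/(1+e^{0.4000}) = 0.4013
E[score] = 0.4013 + 0.9644 + 0.4013 = 1.7671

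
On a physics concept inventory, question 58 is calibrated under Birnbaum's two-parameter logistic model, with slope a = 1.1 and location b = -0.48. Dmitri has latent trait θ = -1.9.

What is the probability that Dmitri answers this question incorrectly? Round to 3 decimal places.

P(θ) = 1 / (1 + exp(−a(θ − b)))
Exponent: 1.1 × (-1.9 − (-0.48)) = -1.5620
1/(1 + e^{1.5620}) = 0.1734
P(incorrect) = 1 − 0.1734 = 0.8266

0.827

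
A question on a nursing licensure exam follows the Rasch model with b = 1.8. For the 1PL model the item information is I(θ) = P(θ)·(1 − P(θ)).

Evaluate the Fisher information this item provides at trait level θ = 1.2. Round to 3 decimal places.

0.229

P = 1/(1+e^{0.6000}) = 0.3543
P(1−P) = 0.3543 × 0.6457 = 0.2288
I = P(1−P) = 0.22878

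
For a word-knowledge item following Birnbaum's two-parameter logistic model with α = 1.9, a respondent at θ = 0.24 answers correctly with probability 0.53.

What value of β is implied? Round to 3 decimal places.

P(θ) = 1 / (1 + exp(−α(θ − β)))
logit(0.53) = ln(0.53/0.47) = 0.1201
β = θ − logit/(α) = 0.24 − 0.1201/1.9000 = 0.1768

0.177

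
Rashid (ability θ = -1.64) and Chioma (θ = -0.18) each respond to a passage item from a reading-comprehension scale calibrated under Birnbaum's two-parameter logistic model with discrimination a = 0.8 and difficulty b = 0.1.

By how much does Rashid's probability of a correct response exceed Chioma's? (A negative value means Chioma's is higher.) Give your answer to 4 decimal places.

P(θ) = 1 / (1 + exp(−a(θ − b)))
P(Rashid) = 0.1991  [exponent -1.3920]
P(Chioma) = 0.4442  [exponent -0.2240]
Difference = 0.1991 − 0.4442 = -0.2451

-0.2451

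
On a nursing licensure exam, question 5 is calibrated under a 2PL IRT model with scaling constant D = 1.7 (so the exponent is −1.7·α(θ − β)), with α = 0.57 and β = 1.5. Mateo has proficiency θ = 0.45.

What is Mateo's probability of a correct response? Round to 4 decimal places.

P(θ) = 1 / (1 + exp(−D·α(θ − β)))
Exponent: 1.7 × 0.57 × (0.45 − 1.5) = -1.0174
1/(1 + e^{1.0174}) = 0.2655
P = 0.2655

0.2655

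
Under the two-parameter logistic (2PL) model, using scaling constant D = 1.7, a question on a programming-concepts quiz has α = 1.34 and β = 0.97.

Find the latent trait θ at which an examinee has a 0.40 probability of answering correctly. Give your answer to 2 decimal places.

P(θ) = 1 / (1 + exp(−D·α(θ − β)))
logit = ln(0.4000/0.6000) = -0.4055
θ = β + logit/(1.7·α) = 0.97 + (-0.4055)/2.2780 = 0.7920

0.79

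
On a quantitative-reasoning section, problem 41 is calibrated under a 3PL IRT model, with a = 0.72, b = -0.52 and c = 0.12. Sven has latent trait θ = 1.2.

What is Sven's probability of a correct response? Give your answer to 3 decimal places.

0.802

P(θ) = c + (1 − c) · 1 / (1 + exp(−a(θ − b)))
Exponent: 0.72 × (1.2 − (-0.52)) = 1.2384
1/(1 + e^{-1.2384}) = 0.7753
P = 0.12 + 0.88 × 0.7753 = 0.8023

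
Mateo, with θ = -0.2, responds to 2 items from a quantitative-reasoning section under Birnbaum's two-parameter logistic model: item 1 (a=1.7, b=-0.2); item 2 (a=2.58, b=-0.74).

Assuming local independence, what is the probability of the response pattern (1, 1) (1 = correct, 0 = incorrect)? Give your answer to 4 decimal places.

P(θ) = 1 / (1 + exp(−a(θ − b)))
P_1 = 1/(1+e^{0.0000}) = 0.5000
P_2 = 1/(1+e^{-1.3932}) = 0.8011
L = P_1 × P_2 = 0.5000 × 0.8011 = 0.40055

0.4006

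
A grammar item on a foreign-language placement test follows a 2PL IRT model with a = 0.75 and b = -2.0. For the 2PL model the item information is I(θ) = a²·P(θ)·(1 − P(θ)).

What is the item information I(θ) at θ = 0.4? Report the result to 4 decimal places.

0.0685

P = 1/(1+e^{-1.8000}) = 0.8581
P(1−P) = 0.8581 × 0.1419 = 0.1217
I = a² × P(1−P) = 0.75² × 0.1217 = 0.06847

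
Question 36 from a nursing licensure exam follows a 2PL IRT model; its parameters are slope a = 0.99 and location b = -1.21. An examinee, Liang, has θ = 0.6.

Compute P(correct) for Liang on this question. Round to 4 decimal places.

P(θ) = 1 / (1 + exp(−a(θ − b)))
Exponent: 0.99 × (0.6 − (-1.21)) = 1.7919
1/(1 + e^{-1.7919}) = 0.8572

0.8572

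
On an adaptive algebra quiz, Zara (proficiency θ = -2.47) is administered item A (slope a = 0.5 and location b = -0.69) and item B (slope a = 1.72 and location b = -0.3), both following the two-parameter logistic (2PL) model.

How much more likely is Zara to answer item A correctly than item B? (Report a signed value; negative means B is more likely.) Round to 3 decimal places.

P(θ) = 1 / (1 + exp(−a(θ − b)))
P_A = 0.2911
P_B = 0.0234
P_A − P_B = 0.2677

0.268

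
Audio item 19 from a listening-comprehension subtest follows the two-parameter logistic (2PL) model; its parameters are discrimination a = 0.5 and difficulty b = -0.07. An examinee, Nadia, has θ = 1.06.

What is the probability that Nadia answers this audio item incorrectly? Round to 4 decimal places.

P(θ) = 1 / (1 + exp(−a(θ − b)))
Exponent: 0.5 × (1.06 − (-0.07)) = 0.5650
1/(1 + e^{-0.5650}) = 0.6376
P(incorrect) = 1 − 0.6376 = 0.3624

0.3624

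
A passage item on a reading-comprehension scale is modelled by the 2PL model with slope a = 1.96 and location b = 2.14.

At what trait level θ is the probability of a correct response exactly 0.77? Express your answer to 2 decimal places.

2.76

P(θ) = 1 / (1 + exp(−a(θ − b)))
logit = ln(0.7700/0.2300) = 1.2083
θ = b + logit/(a) = 2.14 + 1.2083/1.9600 = 2.7565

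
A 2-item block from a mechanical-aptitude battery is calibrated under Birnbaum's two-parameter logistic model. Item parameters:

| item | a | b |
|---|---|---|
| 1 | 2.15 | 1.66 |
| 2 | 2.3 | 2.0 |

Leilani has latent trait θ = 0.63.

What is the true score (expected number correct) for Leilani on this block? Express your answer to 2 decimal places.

0.14

P(θ) = 1 / (1 + exp(−a(θ − b)))
P_1 = 1/(1+e^{2.2145}) = 0.0985
P_2 = 1/(1+e^{3.1510}) = 0.0411
E[score] = 0.0985 + 0.0411 = 0.1395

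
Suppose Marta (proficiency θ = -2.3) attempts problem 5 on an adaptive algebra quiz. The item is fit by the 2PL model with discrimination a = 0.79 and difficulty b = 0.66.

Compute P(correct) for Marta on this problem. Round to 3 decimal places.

P(θ) = 1 / (1 + exp(−a(θ − b)))
Exponent: 0.79 × (-2.3 − 0.66) = -2.3384
1/(1 + e^{2.3384}) = 0.0880

0.088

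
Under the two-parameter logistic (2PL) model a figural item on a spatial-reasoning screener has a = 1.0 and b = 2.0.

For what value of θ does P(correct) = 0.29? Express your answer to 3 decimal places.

1.105

P(θ) = 1 / (1 + exp(−a(θ − b)))
logit = ln(0.2900/0.7100) = -0.8954
θ = b + logit/(a) = 2.0 + (-0.8954)/1.0000 = 1.1046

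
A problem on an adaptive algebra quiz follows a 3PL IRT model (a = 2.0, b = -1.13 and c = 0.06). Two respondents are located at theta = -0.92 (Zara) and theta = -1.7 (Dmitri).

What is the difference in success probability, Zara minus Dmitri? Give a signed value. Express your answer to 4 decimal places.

P(theta) = c + (1 − c) · 1 / (1 + exp(−a(theta − b)))
P(Zara) = 0.6273  [exponent 0.4200]
P(Dmitri) = 0.2878  [exponent -1.1400]
Difference = 0.6273 − 0.2878 = 0.3395

0.3395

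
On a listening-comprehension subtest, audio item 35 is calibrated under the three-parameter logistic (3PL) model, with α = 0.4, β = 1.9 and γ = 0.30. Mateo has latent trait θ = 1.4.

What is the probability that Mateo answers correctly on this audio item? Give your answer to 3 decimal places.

0.615

P(θ) = γ + (1 − γ) · 1 / (1 + exp(−α(θ − β)))
Exponent: 0.4 × (1.4 − 1.9) = -0.2000
1/(1 + e^{0.2000}) = 0.4502
P = 0.30 + 0.70 × 0.4502 = 0.6151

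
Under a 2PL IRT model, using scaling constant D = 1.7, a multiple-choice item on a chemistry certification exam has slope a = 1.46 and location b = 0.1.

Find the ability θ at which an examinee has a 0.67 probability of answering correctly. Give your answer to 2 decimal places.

0.39

P(θ) = 1 / (1 + exp(−D·a(θ − b)))
logit = ln(0.6700/0.3300) = 0.7082
θ = b + logit/(1.7·a) = 0.1 + 0.7082/2.4820 = 0.3853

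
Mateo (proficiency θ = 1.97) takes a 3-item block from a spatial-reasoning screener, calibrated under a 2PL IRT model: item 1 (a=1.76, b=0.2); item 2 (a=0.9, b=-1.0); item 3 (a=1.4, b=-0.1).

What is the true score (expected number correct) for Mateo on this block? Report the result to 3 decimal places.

2.841

P(θ) = 1 / (1 + exp(−a(θ − b)))
P_1 = 1/(1+e^{-3.1152}) = 0.9575
P_2 = 1/(1+e^{-2.6730}) = 0.9354
P_3 = 1/(1+e^{-2.8980}) = 0.9477
E[score] = 0.9575 + 0.9354 + 0.9477 = 2.8407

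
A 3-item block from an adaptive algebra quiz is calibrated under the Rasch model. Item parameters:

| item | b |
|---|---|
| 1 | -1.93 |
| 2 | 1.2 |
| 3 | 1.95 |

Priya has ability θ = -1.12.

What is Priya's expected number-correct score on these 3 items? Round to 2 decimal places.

0.83

P(θ) = 1 / (1 + exp(−(θ − b)))
P_1 = 1/(1+e^{-0.8100}) = 0.6921
P_2 = 1/(1+e^{2.3200}) = 0.0895
P_3 = 1/(1+e^{3.0700}) = 0.0444
E[score] = 0.6921 + 0.0895 + 0.0444 = 0.8260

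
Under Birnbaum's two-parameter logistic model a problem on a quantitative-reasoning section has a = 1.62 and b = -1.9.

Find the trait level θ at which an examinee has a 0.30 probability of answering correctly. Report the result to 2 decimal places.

-2.42

P(θ) = 1 / (1 + exp(−a(θ − b)))
logit = ln(0.3000/0.7000) = -0.8473
θ = b + logit/(a) = -1.9 + (-0.8473)/1.6200 = -2.4230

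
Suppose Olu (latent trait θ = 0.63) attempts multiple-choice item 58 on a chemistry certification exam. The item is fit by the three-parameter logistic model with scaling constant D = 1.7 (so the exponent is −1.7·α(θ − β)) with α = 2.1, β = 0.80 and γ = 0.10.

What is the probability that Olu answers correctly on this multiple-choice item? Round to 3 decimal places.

0.417

P(θ) = γ + (1 − γ) · 1 / (1 + exp(−D·α(θ − β)))
Exponent: 1.7 × 2.1 × (0.63 − 0.80) = -0.6069
1/(1 + e^{0.6069}) = 0.3528
P = 0.10 + 0.90 × 0.3528 = 0.4175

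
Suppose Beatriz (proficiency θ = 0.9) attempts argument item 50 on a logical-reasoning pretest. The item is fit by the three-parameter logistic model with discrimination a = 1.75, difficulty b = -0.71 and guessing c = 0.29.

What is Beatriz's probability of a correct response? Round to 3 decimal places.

P(θ) = c + (1 − c) · 1 / (1 + exp(−a(θ − b)))
Exponent: 1.75 × (0.9 − (-0.71)) = 2.8175
1/(1 + e^{-2.8175}) = 0.9436
P = 0.29 + 0.71 × 0.9436 = 0.9600

0.960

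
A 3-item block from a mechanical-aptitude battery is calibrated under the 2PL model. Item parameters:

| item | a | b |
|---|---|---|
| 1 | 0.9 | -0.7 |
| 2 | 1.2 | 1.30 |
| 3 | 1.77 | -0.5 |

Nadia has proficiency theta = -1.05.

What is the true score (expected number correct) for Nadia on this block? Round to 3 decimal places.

0.752

P(theta) = 1 / (1 + exp(−a(theta − b)))
P_1 = 1/(1+e^{0.3150}) = 0.4219
P_2 = 1/(1+e^{2.8200}) = 0.0563
P_3 = 1/(1+e^{0.9735}) = 0.2742
E[score] = 0.4219 + 0.0563 + 0.2742 = 0.7523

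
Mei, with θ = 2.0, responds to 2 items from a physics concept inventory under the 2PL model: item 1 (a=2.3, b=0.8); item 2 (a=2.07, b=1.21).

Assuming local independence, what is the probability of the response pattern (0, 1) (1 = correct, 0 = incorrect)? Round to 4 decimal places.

P(θ) = 1 / (1 + exp(−a(θ − b)))
P_1 = 1/(1+e^{-2.7600}) = 0.9405
P_2 = 1/(1+e^{-1.6353}) = 0.8369
L = (1−P_1) × P_2 = 0.0595 × 0.8369 = 0.04982

0.0498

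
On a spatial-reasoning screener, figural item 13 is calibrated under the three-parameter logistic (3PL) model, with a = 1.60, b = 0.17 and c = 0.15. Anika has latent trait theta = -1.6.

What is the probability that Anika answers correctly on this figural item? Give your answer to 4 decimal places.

0.1973

P(theta) = c + (1 − c) · 1 / (1 + exp(−a(theta − b)))
Exponent: 1.60 × (-1.6 − 0.17) = -2.8320
1/(1 + e^{2.8320}) = 0.0556
P = 0.15 + 0.85 × 0.0556 = 0.1973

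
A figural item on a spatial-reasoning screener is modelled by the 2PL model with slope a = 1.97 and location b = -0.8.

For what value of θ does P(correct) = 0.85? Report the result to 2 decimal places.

P(θ) = 1 / (1 + exp(−a(θ − b)))
logit = ln(0.8500/0.1500) = 1.7346
θ = b + logit/(a) = -0.8 + 1.7346/1.9700 = 0.0805

0.08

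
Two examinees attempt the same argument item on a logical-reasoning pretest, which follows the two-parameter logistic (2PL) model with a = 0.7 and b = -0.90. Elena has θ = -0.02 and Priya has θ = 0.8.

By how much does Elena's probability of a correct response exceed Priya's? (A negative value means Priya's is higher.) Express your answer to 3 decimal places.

P(θ) = 1 / (1 + exp(−a(θ − b)))
P(Elena) = 0.6493  [exponent 0.6160]
P(Priya) = 0.7667  [exponent 1.1900]
Difference = 0.6493 − 0.7667 = -0.1174

-0.117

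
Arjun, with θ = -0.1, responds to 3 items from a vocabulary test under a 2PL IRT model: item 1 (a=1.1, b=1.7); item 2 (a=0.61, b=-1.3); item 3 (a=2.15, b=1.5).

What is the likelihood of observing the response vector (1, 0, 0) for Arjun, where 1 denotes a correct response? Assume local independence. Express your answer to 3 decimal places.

0.038

P(θ) = 1 / (1 + exp(−a(θ − b)))
P_1 = 1/(1+e^{1.9800}) = 0.1213
P_2 = 1/(1+e^{-0.7320}) = 0.6752
P_3 = 1/(1+e^{3.4400}) = 0.0311
L = P_1 × (1−P_2) × (1−P_3) = 0.1213 × 0.3248 × 0.9689 = 0.03817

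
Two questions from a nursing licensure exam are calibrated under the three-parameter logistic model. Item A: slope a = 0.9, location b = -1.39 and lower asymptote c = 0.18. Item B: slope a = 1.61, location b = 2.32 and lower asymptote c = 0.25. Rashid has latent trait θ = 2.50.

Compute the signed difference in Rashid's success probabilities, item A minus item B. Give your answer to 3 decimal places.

P(θ) = c + (1 − c) · 1 / (1 + exp(−a(θ − b)))
P_A = 0.9760
P_B = 0.6790
P_A − P_B = 0.2970

0.297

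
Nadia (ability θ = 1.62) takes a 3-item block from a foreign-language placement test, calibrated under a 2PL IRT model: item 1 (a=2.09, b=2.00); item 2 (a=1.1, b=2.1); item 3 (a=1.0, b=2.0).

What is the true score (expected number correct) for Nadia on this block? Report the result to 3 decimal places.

P(θ) = 1 / (1 + exp(−a(θ − b)))
P_1 = 1/(1+e^{0.7942}) = 0.3113
P_2 = 1/(1+e^{0.5280}) = 0.3710
P_3 = 1/(1+e^{0.3800}) = 0.4061
E[score] = 0.3113 + 0.3710 + 0.4061 = 1.0884

1.088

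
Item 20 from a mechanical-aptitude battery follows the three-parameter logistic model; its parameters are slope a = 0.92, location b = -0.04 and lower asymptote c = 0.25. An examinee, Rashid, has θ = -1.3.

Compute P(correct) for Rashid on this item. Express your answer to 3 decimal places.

P(θ) = c + (1 − c) · 1 / (1 + exp(−a(θ − b)))
Exponent: 0.92 × (-1.3 − (-0.04)) = -1.1592
1/(1 + e^{1.1592}) = 0.2388
P = 0.25 + 0.75 × 0.2388 = 0.4291

0.429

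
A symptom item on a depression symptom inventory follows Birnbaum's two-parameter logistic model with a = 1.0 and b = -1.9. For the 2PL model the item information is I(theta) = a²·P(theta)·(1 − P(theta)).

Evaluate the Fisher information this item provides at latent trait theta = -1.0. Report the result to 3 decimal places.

P = 1/(1+e^{-0.9000}) = 0.7109
P(1−P) = 0.7109 × 0.2891 = 0.2055
I = a² × P(1−P) = 1.0² × 0.2055 = 0.20550

0.206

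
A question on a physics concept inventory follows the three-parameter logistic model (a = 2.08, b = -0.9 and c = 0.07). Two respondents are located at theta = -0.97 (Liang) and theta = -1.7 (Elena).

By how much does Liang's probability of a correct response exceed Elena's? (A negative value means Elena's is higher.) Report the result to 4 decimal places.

P(theta) = c + (1 − c) · 1 / (1 + exp(−a(theta − b)))
P(Liang) = 0.5012  [exponent -0.1456]
P(Elena) = 0.2181  [exponent -1.6640]
Difference = 0.5012 − 0.2181 = 0.2831

0.2831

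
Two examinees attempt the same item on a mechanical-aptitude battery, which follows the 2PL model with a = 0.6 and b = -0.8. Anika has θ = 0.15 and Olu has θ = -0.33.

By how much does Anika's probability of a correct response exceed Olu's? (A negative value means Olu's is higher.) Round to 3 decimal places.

P(θ) = 1 / (1 + exp(−a(θ − b)))
P(Anika) = 0.6388  [exponent 0.5700]
P(Olu) = 0.5700  [exponent 0.2820]
Difference = 0.6388 − 0.5700 = 0.0687

0.069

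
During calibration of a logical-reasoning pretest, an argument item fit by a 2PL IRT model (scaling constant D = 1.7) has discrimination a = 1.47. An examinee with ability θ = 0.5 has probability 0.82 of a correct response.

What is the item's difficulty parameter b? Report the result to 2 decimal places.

-0.11

P(θ) = 1 / (1 + exp(−D·a(θ − b)))
logit(0.82) = ln(0.82/0.18) = 1.5163
b = θ − logit/(1.7·a) = 0.5 − 1.5163/2.4990 = -0.1068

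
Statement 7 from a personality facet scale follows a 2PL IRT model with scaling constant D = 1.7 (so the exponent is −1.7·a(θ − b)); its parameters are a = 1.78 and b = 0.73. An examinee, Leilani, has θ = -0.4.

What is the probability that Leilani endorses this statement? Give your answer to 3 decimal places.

0.032

P(θ) = 1 / (1 + exp(−D·a(θ − b)))
Exponent: 1.7 × 1.78 × (-0.4 − 0.73) = -3.4194
1/(1 + e^{3.4194}) = 0.0317
P = 0.0317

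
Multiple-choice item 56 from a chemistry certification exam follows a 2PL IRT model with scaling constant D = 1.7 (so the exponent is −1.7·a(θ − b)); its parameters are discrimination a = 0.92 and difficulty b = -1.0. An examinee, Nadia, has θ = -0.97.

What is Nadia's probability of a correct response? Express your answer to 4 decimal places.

P(θ) = 1 / (1 + exp(−D·a(θ − b)))
Exponent: 1.7 × 0.92 × (-0.97 − (-1.0)) = 0.0469
1/(1 + e^{-0.0469}) = 0.5117
P = 0.5117

0.5117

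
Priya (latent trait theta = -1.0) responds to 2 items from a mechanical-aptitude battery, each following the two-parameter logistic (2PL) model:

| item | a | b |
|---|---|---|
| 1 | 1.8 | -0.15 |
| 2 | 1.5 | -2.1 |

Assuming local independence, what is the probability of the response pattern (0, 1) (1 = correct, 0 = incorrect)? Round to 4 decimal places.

0.6896

P(theta) = 1 / (1 + exp(−a(theta − b)))
P_1 = 1/(1+e^{1.5300}) = 0.1780
P_2 = 1/(1+e^{-1.6500}) = 0.8389
L = (1−P_1) × P_2 = 0.8220 × 0.8389 = 0.68957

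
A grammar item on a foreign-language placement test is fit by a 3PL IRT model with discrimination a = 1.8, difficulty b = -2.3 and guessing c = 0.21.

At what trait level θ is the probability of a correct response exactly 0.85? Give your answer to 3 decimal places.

P(θ) = c + (1 − c) · 1 / (1 + exp(−a(θ − b)))
Remove guessing floor: (0.85 − 0.21)/(1 − 0.21) = 0.8101
logit = ln(0.8101/0.1899) = 1.4508
θ = b + logit/(a) = -2.3 + 1.4508/1.8000 = -1.4940

-1.494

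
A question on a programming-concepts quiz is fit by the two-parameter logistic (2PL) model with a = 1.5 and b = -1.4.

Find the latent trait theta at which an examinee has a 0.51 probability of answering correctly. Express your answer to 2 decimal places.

P(theta) = 1 / (1 + exp(−a(theta − b)))
logit = ln(0.5100/0.4900) = 0.0400
theta = b + logit/(a) = -1.4 + 0.0400/1.5000 = -1.3733

-1.37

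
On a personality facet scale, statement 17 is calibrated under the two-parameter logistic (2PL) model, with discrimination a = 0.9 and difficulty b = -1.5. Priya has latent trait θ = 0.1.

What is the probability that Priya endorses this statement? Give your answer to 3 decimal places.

0.808

P(θ) = 1 / (1 + exp(−a(θ − b)))
Exponent: 0.9 × (0.1 − (-1.5)) = 1.4400
1/(1 + e^{-1.4400}) = 0.8085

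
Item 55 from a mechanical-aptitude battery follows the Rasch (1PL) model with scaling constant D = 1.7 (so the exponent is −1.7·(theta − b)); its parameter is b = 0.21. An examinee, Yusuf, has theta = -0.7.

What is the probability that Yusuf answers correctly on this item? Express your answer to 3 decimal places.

0.176

P(theta) = 1 / (1 + exp(−D·(theta − b)))
Exponent: 1.7 × (-0.7 − 0.21) = -1.5470
1/(1 + e^{1.5470}) = 0.1755
P = 0.1755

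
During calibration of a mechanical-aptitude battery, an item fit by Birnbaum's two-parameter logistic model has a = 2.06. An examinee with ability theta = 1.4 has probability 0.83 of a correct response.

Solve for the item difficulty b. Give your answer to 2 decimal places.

P(theta) = 1 / (1 + exp(−a(theta − b)))
logit(0.83) = ln(0.83/0.17) = 1.5856
b = theta − logit/(a) = 1.4 − 1.5856/2.0600 = 0.6303

0.63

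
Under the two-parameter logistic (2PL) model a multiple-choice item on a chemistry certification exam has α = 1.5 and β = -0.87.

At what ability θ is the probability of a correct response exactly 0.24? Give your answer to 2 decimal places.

-1.64

P(θ) = 1 / (1 + exp(−α(θ − β)))
logit = ln(0.2400/0.7600) = -1.1527
θ = β + logit/(α) = -0.87 + (-1.1527)/1.5000 = -1.6385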